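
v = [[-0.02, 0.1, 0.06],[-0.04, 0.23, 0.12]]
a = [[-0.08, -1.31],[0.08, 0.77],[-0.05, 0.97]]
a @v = [[0.05, -0.31, -0.16], [-0.03, 0.19, 0.1], [-0.04, 0.22, 0.11]]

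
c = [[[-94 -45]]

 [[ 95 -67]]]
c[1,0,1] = -67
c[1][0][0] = 95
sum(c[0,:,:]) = -139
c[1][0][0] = 95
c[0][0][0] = -94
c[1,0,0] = 95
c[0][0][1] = -45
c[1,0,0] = 95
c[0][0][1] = -45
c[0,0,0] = -94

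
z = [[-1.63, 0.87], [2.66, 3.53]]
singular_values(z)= [4.43, 1.82]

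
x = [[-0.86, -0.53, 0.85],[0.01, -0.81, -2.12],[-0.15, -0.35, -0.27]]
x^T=[[-0.86, 0.01, -0.15], [-0.53, -0.81, -0.35], [0.85, -2.12, -0.27]]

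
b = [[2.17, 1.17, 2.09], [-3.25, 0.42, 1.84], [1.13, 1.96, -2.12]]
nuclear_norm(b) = 9.72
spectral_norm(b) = 4.43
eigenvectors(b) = [[(0.19+0j), (0.27+0.57j), (0.27-0.57j)],[(0.53+0j), -0.72+0.00j, -0.72-0.00j],[(-0.83+0j), -0.16+0.23j, -0.16-0.23j]]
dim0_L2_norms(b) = [4.07, 2.32, 3.5]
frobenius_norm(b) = 5.85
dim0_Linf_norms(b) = [3.25, 1.96, 2.12]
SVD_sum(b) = [[0.96,0.26,-0.53], [-3.0,-0.83,1.67], [2.06,0.57,-1.14]] + [[1.34, 0.44, 2.63], [0.10, 0.03, 0.2], [-0.48, -0.16, -0.94]] + [[-0.13, 0.47, -0.01],[-0.35, 1.21, -0.03],[-0.44, 1.55, -0.03]]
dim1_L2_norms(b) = [3.23, 3.76, 3.1]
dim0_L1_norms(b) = [6.55, 3.55, 6.05]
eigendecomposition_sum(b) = [[(-0.25+0j), (-0.23+0j), 0.63+0.00j], [(-0.7+0j), (-0.64+0j), 1.75+0.00j], [1.10-0.00j, (1.01-0j), (-2.74-0j)]] + [[(1.21+0.66j), (0.7-0.85j), (0.73-0.39j)], [-1.27+0.92j, (0.53+1.14j), 0.05+0.94j], [0.02+0.60j, (0.48+0.08j), (0.31+0.19j)]] + [[(1.21-0.66j), (0.7+0.85j), 0.73+0.39j], [(-1.27-0.92j), 0.53-1.14j, 0.05-0.94j], [0.02-0.60j, 0.48-0.08j, (0.31-0.19j)]]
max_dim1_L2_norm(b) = 3.76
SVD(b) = [[-0.25, -0.94, 0.23], [0.8, -0.07, 0.60], [-0.55, 0.34, 0.77]] @ diag([4.428938790114115, 3.183053034229143, 2.106175342821004]) @ [[-0.85, -0.23, 0.47], [-0.45, -0.15, -0.88], [-0.28, 0.96, -0.02]]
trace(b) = 0.47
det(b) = -29.69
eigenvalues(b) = [(-3.63+0j), (2.05+1.99j), (2.05-1.99j)]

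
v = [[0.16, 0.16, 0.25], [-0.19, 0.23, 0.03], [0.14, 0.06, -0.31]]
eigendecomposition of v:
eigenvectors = [[(0.01-0.68j),0.01+0.68j,(-0.38+0j)], [0.71+0.00j,(0.71-0j),-0.16+0.00j], [(0.02-0.18j),(0.02+0.18j),(0.91+0j)]]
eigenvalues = [(0.23+0.17j), (0.23-0.17j), (-0.38+0j)]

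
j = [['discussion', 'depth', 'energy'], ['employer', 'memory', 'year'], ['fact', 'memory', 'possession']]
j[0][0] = 'discussion'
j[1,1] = 'memory'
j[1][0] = 'employer'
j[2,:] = ['fact', 'memory', 'possession']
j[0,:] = ['discussion', 'depth', 'energy']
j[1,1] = 'memory'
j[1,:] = ['employer', 'memory', 'year']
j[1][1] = 'memory'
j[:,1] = ['depth', 'memory', 'memory']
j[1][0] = 'employer'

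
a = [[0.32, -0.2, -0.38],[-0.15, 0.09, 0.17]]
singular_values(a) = [0.59, 0.0]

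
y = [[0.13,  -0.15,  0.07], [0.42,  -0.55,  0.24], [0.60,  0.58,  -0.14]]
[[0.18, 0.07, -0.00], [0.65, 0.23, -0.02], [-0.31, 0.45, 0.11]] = y @ [[0.36, 0.66, 0.17], [-0.89, 0.11, -0.17], [0.04, 0.04, -0.75]]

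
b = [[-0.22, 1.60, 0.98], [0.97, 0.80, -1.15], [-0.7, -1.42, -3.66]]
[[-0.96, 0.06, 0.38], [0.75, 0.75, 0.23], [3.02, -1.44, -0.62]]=b @ [[-0.03, 0.96, 0.13], [-0.13, 0.05, 0.22], [-0.77, 0.19, 0.06]]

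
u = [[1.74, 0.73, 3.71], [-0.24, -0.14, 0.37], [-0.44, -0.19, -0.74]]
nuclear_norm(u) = 4.69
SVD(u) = [[-0.98, 0.0, 0.21], [-0.05, -0.98, -0.21], [0.21, -0.22, 0.95]] @ diag([4.258574540052788, 0.424893418416211, 0.0029102922145280096]) @ [[-0.42, -0.18, -0.89], [0.79, 0.42, -0.45], [-0.46, 0.89, 0.04]]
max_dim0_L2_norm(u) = 3.8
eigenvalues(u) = [(0.44+0.52j), (0.44-0.52j), (-0.01+0j)]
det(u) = -0.01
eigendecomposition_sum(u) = [[0.87-0.44j, 0.36-0.14j, 1.86-2.26j], [-0.12+0.42j, -0.07+0.16j, 0.17+1.31j], [-0.22+0.19j, -0.09+0.07j, (-0.37+0.8j)]] + [[(0.87+0.44j),  (0.36+0.14j),  (1.86+2.26j)], [-0.12-0.42j,  (-0.07-0.16j),  0.17-1.31j], [-0.22-0.19j,  (-0.09-0.07j),  (-0.37-0.8j)]] + [[-0.00+0.00j,  0.00+0.00j,  -0.02+0.00j], [(0.01-0j),  (-0.01-0j),  0.04-0.00j], [0.00-0.00j,  -0.00-0.00j,  -0j]]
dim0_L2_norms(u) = [1.81, 0.77, 3.8]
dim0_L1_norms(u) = [2.42, 1.06, 4.82]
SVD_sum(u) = [[1.74,0.73,3.71], [0.09,0.04,0.18], [-0.37,-0.15,-0.78]] + [[0.0,0.0,-0.00], [-0.33,-0.18,0.19], [-0.07,-0.04,0.04]] + [[-0.0, 0.0, 0.0], [0.00, -0.0, -0.00], [-0.00, 0.0, 0.00]]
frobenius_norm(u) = 4.28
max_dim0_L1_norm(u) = 4.82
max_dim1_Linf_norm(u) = 3.71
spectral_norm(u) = 4.26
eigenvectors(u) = [[-0.88+0.00j, (-0.88-0j), 0.44+0.00j], [(0.27-0.29j), (0.27+0.29j), (-0.9+0j)], [0.26-0.07j, (0.26+0.07j), (-0.03+0j)]]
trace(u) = 0.86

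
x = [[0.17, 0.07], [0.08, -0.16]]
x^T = [[0.17, 0.08], [0.07, -0.16]]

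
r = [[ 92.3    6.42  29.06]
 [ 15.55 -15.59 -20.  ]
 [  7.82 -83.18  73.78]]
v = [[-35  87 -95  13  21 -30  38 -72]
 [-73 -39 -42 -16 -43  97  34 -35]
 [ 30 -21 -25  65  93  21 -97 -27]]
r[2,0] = 7.82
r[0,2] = 29.06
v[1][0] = -73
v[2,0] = 30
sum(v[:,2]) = -162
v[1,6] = 34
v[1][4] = -43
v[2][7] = -27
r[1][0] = 15.55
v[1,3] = -16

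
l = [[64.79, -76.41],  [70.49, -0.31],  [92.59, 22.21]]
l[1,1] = -0.31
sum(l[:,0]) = 227.87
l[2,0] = 92.59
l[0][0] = 64.79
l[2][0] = 92.59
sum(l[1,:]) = 70.17999999999999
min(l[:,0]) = 64.79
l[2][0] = 92.59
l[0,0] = 64.79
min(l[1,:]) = -0.31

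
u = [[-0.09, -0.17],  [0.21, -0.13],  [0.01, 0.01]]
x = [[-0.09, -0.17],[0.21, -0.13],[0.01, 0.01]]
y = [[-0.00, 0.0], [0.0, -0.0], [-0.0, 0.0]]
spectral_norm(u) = 0.25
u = x + y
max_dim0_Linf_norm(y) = 0.0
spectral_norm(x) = 0.25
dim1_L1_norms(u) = [0.26, 0.34, 0.02]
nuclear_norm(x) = 0.44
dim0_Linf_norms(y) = [0.0, 0.0]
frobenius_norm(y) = 0.00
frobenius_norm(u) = 0.31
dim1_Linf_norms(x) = [0.17, 0.21, 0.01]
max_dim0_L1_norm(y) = 0.0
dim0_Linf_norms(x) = [0.21, 0.17]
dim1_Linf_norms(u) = [0.17, 0.21, 0.01]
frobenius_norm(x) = 0.31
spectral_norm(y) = 0.00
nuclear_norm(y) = 0.00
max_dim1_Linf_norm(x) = 0.21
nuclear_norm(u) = 0.44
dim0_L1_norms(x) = [0.31, 0.31]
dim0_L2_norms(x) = [0.23, 0.21]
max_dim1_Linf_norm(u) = 0.21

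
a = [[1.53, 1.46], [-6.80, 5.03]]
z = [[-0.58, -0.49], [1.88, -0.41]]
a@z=[[1.86, -1.35], [13.40, 1.27]]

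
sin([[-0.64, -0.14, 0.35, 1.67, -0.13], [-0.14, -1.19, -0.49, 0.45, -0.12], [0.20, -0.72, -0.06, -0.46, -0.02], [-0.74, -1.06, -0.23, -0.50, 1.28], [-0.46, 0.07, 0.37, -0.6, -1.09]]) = [[-0.87, -0.96, 0.04, 2.00, 0.75], [-0.18, -1.04, -0.45, 0.45, 0.2], [0.26, -0.33, 0.07, -0.64, -0.17], [-1.1, -0.87, -0.03, -1.15, 1.44], [-0.25, 0.16, 0.31, -0.99, -1.05]]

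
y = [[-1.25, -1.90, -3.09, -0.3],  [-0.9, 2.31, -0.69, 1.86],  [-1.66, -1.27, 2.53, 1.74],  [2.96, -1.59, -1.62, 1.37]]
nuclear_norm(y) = 14.45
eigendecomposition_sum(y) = [[(-2.21+0j),-0.84+0.00j,-1.11+0.00j,0.61+0.00j], [-0.75+0.00j,(-0.29+0j),(-0.38+0j),0.21+0.00j], [-1.04+0.00j,-0.39+0.00j,-0.52+0.00j,(0.29+0j)], [0.79-0.00j,(0.3-0j),0.40-0.00j,(-0.22-0j)]] + [[0.45+0.35j, -0.73-0.30j, (-0.76+0.11j), (-0.44+0.83j)], [(-0.2-0.57j), 0.49+0.68j, 0.75+0.34j, (0.87-0.49j)], [-0.17-0.44j, 0.40+0.53j, (0.59+0.25j), (0.68-0.41j)], [1.03-0.32j, -1.25+0.82j, -0.66+1.31j, (0.81+1.6j)]] + [[(0.45-0.35j), -0.73+0.30j, (-0.76-0.11j), (-0.44-0.83j)], [-0.20+0.57j, 0.49-0.68j, (0.75-0.34j), 0.87+0.49j], [(-0.17+0.44j), 0.40-0.53j, 0.59-0.25j, 0.68+0.41j], [(1.03+0.32j), -1.25-0.82j, -0.66-1.31j, (0.81-1.6j)]] + [[0.07+0.00j, 0.40-0.00j, (-0.45-0j), -0.02+0.00j], [0.26+0.00j, 1.62-0.00j, (-1.8-0j), (-0.1+0j)], [-0.27-0.00j, (-1.67+0j), (1.87+0j), (0.1-0j)], [(0.1+0j), (0.62-0j), -0.69-0.00j, (-0.04+0j)]]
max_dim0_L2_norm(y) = 4.36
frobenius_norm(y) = 7.38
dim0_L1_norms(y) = [6.77, 7.07, 7.93, 5.27]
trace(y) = 4.96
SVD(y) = [[0.54, 0.46, -0.67, 0.20], [-0.20, 0.50, 0.41, 0.73], [-0.51, -0.43, -0.57, 0.48], [0.64, -0.59, 0.24, 0.44]] @ diag([4.862565104127319, 3.4060117402679193, 3.3436348210800926, 2.8381421417083885]) @ [[0.46,-0.38,-0.8,-0.11], [-0.6,0.52,-0.56,-0.22], [0.63,0.77,-0.01,0.1], [-0.15,0.00,-0.22,0.96]]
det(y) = -157.17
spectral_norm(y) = 4.86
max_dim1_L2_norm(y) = 3.97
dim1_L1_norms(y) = [6.54, 5.76, 7.2, 7.54]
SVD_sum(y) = [[1.21, -1.00, -2.1, -0.29], [-0.44, 0.36, 0.75, 0.11], [-1.14, 0.94, 1.98, 0.28], [1.42, -1.18, -2.46, -0.35]] + [[-0.95, 0.82, -0.89, -0.35], [-1.03, 0.89, -0.97, -0.38], [0.89, -0.76, 0.83, 0.33], [1.21, -1.04, 1.13, 0.45]] + [[-1.42, -1.72, 0.03, -0.21], [0.88, 1.06, -0.02, 0.13], [-1.20, -1.45, 0.02, -0.18], [0.51, 0.62, -0.01, 0.08]] + [[-0.09, 0.0, -0.13, 0.56], [-0.31, 0.0, -0.46, 2.00], [-0.20, 0.0, -0.30, 1.31], [-0.18, 0.00, -0.27, 1.19]]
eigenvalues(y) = [(-3.24+0j), (2.35+2.88j), (2.35-2.88j), (3.51+0j)]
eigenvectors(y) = [[0.83+0.00j, 0.23+0.32j, 0.23-0.32j, (0.16+0j)], [0.28+0.00j, -0.02-0.42j, (-0.02+0.42j), (0.66+0j)], [(0.39+0j), (-0.02-0.33j), (-0.02+0.33j), -0.69+0.00j], [(-0.3+0j), (0.75+0j), (0.75-0j), 0.25+0.00j]]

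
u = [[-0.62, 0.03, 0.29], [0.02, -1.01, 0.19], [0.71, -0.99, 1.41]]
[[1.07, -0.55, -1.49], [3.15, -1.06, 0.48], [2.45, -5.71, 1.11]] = u @ [[-1.68, -0.7, 2.07], [-3.07, 0.39, -0.55], [0.43, -3.42, -0.64]]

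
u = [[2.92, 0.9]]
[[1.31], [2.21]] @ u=[[3.83,1.18], [6.45,1.99]]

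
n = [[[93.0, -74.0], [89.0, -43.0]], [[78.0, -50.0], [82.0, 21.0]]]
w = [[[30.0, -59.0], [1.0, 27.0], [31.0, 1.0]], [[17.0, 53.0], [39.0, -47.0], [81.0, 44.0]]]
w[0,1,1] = 27.0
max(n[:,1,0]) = 89.0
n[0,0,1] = -74.0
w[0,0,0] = 30.0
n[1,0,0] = 78.0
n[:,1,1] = [-43.0, 21.0]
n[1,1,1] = 21.0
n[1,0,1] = -50.0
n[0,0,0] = 93.0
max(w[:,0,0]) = 30.0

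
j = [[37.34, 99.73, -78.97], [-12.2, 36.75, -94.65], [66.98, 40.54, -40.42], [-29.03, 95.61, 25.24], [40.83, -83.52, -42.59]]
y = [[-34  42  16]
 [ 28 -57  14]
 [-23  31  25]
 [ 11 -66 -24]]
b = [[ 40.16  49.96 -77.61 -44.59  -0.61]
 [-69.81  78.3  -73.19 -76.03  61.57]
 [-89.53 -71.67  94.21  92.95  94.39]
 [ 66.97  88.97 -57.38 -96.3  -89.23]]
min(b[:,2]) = -77.61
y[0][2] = 16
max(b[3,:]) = 88.97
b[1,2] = -73.19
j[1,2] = -94.65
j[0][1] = 99.73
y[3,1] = -66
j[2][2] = -40.42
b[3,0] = 66.97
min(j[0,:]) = -78.97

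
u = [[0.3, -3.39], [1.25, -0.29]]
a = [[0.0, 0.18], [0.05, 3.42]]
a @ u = [[0.22, -0.05], [4.29, -1.16]]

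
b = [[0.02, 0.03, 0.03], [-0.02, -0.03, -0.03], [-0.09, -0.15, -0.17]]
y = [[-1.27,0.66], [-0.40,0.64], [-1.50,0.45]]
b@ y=[[-0.08, 0.05], [0.08, -0.05], [0.43, -0.23]]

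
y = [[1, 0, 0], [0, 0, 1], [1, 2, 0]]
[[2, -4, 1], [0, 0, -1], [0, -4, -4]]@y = [[3, 2, -4], [-1, -2, 0], [-4, -8, -4]]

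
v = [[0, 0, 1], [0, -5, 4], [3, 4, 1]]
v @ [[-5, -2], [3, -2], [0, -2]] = [[0, -2], [-15, 2], [-3, -16]]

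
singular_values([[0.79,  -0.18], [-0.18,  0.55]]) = [0.89, 0.45]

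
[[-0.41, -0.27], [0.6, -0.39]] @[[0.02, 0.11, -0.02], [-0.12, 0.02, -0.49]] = [[0.02, -0.05, 0.14],[0.06, 0.06, 0.18]]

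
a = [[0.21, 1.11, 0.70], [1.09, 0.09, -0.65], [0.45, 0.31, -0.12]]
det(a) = 0.069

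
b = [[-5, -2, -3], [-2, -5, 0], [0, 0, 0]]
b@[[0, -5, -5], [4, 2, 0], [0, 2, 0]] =[[-8, 15, 25], [-20, 0, 10], [0, 0, 0]]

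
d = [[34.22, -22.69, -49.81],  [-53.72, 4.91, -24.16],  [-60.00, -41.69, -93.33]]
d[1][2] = -24.16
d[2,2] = -93.33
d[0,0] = 34.22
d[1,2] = -24.16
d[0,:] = [34.22, -22.69, -49.81]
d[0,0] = 34.22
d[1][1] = 4.91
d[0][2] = -49.81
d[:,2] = [-49.81, -24.16, -93.33]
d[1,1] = 4.91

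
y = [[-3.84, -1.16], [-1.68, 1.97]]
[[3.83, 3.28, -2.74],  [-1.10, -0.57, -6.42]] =y@[[-0.66, -0.61, 1.35], [-1.12, -0.81, -2.11]]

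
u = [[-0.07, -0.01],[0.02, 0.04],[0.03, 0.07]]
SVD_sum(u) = [[-0.04, -0.04], [0.03, 0.03], [0.05, 0.05]] + [[-0.03, 0.03], [-0.01, 0.01], [-0.02, 0.02]]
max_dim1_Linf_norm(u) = 0.07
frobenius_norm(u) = 0.11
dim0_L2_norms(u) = [0.08, 0.08]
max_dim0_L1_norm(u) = 0.12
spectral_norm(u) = 0.10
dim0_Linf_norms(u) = [0.07, 0.07]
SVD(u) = [[-0.55, -0.83], [0.43, -0.25], [0.71, -0.50]] @ diag([0.10002775252630637, 0.05286254557374258]) @ [[0.69, 0.73], [0.73, -0.69]]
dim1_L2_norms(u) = [0.07, 0.04, 0.08]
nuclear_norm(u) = 0.15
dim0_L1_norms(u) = [0.12, 0.12]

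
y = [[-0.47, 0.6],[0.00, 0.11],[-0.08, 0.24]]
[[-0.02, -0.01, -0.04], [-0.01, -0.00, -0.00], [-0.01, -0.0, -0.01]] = y @ [[-0.03, -0.0, 0.05], [-0.05, -0.02, -0.03]]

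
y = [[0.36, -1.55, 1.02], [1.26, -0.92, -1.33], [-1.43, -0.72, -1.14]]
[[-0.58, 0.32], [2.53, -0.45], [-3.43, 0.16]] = y @ [[2.25,  -0.22],[0.72,  -0.12],[-0.27,  0.21]]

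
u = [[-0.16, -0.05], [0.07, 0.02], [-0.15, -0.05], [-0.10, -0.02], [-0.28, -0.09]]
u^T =[[-0.16, 0.07, -0.15, -0.10, -0.28], [-0.05, 0.02, -0.05, -0.02, -0.09]]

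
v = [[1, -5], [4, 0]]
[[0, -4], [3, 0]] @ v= [[-16, 0], [3, -15]]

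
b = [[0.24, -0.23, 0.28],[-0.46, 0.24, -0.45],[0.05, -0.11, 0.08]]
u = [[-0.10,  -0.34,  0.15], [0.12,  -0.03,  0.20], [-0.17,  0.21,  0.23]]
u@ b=[[0.14,-0.08,0.14],[0.05,-0.06,0.06],[-0.13,0.06,-0.12]]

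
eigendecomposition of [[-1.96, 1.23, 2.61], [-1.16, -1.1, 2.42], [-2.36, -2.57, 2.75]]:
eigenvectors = [[(-0.3+0.52j), (-0.3-0.52j), -0.89+0.00j], [(-0.35+0.27j), -0.35-0.27j, 0.20+0.00j], [-0.67+0.00j, (-0.67-0j), (-0.42+0j)]]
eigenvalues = [(0.35+2.85j), (0.35-2.85j), (-1.01+0j)]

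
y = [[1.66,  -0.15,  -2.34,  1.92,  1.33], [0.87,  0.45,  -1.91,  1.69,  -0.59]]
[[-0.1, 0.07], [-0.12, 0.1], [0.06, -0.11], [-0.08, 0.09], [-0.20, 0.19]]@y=[[-0.11, 0.05, 0.1, -0.07, -0.17], [-0.11, 0.06, 0.09, -0.06, -0.22], [0.0, -0.06, 0.07, -0.07, 0.14], [-0.05, 0.05, 0.02, -0.0, -0.16], [-0.17, 0.12, 0.11, -0.06, -0.38]]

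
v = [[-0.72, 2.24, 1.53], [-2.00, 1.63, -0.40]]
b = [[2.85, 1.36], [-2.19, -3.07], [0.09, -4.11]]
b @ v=[[-4.77,8.60,3.82], [7.72,-9.91,-2.12], [8.16,-6.5,1.78]]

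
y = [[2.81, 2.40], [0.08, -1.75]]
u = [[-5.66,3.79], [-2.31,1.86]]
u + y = [[-2.85, 6.19], [-2.23, 0.11]]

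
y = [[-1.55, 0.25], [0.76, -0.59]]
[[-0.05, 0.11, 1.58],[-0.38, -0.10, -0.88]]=y @ [[0.17, -0.05, -0.98],[0.86, 0.11, 0.23]]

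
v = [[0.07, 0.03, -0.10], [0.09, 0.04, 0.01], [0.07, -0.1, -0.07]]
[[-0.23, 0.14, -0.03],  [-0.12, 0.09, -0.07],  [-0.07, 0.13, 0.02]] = v @ [[-1.10, 1.15, -0.56], [-0.89, -0.07, -0.39], [1.22, -0.62, -0.23]]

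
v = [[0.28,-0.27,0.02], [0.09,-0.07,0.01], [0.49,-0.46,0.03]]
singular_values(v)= [0.79, 0.01, 0.0]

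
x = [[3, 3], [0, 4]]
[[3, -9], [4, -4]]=x@[[0, -2], [1, -1]]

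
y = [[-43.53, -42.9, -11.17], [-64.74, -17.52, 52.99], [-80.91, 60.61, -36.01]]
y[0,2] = -11.17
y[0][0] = -43.53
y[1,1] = -17.52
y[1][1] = -17.52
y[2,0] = -80.91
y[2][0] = -80.91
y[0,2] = -11.17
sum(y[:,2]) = 5.810000000000002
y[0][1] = -42.9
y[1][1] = -17.52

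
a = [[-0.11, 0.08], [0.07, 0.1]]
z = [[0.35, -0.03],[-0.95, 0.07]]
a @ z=[[-0.11, 0.01], [-0.07, 0.00]]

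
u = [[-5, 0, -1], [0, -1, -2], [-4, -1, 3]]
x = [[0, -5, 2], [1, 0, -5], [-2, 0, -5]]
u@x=[[2, 25, -5], [3, 0, 15], [-7, 20, -18]]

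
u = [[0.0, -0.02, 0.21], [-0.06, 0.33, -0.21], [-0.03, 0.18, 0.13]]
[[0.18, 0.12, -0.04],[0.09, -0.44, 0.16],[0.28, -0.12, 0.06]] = u@[[0.03, 0.89, 1.17], [0.88, -0.85, 0.61], [0.96, 0.49, -0.12]]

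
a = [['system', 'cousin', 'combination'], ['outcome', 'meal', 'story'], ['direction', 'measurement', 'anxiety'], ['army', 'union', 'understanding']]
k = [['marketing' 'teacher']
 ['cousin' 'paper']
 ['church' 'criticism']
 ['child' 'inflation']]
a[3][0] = 'army'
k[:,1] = ['teacher', 'paper', 'criticism', 'inflation']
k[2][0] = 'church'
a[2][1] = 'measurement'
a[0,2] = 'combination'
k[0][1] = 'teacher'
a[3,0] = 'army'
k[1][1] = 'paper'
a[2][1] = 'measurement'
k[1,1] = 'paper'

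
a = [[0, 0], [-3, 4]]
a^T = [[0, -3], [0, 4]]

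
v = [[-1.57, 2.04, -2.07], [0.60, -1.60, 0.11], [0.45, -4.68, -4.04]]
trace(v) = -7.21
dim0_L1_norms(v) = [2.62, 8.32, 6.22]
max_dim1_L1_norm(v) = 9.17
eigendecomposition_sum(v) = [[(-0.05-0j), -0.14+0.00j, 0.02-0.00j], [(-0.02-0j), (-0.05+0j), 0.01-0.00j], [(0.02+0j), (0.05-0j), (-0.01+0j)]] + [[-0.76+0.90j,1.09-3.71j,(-1.05-1.5j)], [(0.31-0.12j),(-0.77+0.76j),(0.05+0.51j)], [0.22+1.29j,-2.36-3.58j,-2.02-0.19j]] + [[-0.76-0.90j, (1.09+3.71j), (-1.05+1.5j)], [(0.31+0.12j), (-0.77-0.76j), 0.05-0.51j], [(0.22-1.29j), -2.36+3.58j, (-2.02+0.19j)]]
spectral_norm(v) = 6.33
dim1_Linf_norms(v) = [2.07, 1.6, 4.68]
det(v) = -1.59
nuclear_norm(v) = 9.89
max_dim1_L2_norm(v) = 6.2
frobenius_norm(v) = 7.23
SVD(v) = [[-0.09, -0.93, -0.35], [0.2, 0.32, -0.92], [0.97, -0.16, 0.16]] @ diag([6.334859527306627, 3.483442576332346, 0.07199018466087587]) @ [[0.11, -0.8, -0.59], [0.46, -0.48, 0.75], [0.88, 0.35, -0.31]]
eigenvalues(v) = [(-0.11+0j), (-3.55+1.47j), (-3.55-1.47j)]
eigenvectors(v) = [[(-0.89+0j), (-0.43-0.5j), (-0.43+0.5j)], [-0.34+0.00j, 0.04+0.18j, 0.04-0.18j], [0.30+0.00j, -0.73+0.00j, (-0.73-0j)]]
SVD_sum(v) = [[-0.07, 0.48, 0.35], [0.14, -1.03, -0.75], [0.69, -4.95, -3.63]] + [[-1.48, 1.57, -2.43], [0.52, -0.55, 0.84], [-0.25, 0.27, -0.41]] + [[-0.02, -0.01, 0.01], [-0.06, -0.02, 0.02], [0.01, 0.0, -0.0]]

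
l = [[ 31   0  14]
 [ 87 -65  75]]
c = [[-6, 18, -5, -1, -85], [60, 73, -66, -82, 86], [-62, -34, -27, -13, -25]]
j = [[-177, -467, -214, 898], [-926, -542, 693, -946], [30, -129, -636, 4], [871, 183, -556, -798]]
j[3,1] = 183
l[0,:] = [31, 0, 14]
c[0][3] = -1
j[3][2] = -556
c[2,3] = -13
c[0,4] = -85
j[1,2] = 693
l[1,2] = 75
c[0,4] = -85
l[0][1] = 0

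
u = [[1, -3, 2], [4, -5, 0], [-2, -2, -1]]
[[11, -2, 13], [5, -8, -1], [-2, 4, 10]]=u @ [[0, -2, -4], [-1, 0, -3], [4, 0, 4]]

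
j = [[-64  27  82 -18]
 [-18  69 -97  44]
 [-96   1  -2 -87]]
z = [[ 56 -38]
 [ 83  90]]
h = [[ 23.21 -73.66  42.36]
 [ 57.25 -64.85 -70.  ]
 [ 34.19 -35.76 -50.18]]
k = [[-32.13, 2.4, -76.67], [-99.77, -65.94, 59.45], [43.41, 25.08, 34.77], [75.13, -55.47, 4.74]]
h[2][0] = 34.19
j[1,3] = 44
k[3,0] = 75.13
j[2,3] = -87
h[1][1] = -64.85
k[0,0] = -32.13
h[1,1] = -64.85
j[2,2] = -2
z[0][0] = 56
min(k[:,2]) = -76.67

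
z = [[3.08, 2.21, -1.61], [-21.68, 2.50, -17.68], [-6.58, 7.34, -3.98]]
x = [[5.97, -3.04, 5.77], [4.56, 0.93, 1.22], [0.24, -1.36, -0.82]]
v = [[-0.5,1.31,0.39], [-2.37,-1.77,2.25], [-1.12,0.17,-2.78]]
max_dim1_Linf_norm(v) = 2.78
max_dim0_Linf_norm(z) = 21.68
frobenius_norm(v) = 4.99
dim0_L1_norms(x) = [10.77, 5.33, 7.81]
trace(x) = 6.08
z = v @ x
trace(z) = 1.60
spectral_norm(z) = 29.35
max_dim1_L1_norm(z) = 41.86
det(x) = -43.98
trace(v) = -5.05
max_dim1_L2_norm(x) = 8.84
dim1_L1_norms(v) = [2.2, 6.39, 4.07]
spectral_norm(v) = 4.00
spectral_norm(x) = 9.61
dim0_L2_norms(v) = [2.67, 2.21, 3.6]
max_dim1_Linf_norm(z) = 21.68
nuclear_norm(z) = 39.48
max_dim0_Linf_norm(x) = 5.97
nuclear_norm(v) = 8.06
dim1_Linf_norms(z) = [3.08, 21.68, 7.34]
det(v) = -15.13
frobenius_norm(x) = 10.19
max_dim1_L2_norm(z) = 28.09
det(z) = 665.17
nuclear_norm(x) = 14.15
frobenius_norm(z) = 30.31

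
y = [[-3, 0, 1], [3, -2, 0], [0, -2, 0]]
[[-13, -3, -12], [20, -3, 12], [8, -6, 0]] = y @[[4, 1, 4], [-4, 3, 0], [-1, 0, 0]]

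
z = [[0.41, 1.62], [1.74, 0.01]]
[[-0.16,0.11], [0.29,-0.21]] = z @ [[0.17, -0.12], [-0.14, 0.10]]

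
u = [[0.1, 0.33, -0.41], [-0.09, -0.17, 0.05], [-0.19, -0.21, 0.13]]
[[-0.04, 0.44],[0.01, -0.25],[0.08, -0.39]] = u@[[-0.71, 0.98], [0.42, 0.92], [0.26, -0.1]]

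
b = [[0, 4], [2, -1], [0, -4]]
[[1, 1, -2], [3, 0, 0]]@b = [[2, 11], [0, 12]]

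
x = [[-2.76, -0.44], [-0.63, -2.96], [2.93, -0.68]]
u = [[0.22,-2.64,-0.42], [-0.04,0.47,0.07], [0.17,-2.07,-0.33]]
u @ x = [[-0.17, 8.00], [0.02, -1.42], [-0.13, 6.28]]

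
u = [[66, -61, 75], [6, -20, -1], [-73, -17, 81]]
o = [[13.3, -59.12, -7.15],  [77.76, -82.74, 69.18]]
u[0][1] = -61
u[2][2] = 81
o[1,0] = 77.76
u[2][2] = 81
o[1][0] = 77.76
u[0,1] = -61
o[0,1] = -59.12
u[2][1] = -17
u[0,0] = 66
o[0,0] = 13.3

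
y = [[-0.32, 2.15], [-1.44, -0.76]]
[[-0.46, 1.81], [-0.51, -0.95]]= y @ [[0.43, 0.2], [-0.15, 0.87]]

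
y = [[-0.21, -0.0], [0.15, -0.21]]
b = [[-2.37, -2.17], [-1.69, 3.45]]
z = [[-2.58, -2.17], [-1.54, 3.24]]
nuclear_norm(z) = 6.90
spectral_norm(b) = 4.08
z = y + b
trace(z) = 0.66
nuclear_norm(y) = 0.45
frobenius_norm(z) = 4.92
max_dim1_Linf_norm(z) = 3.24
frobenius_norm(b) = 5.01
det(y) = 0.04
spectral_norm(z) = 3.91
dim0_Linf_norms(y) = [0.21, 0.21]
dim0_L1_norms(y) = [0.36, 0.21]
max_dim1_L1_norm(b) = 5.14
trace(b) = 1.08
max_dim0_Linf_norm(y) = 0.21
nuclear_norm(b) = 6.98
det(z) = -11.70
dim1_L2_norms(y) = [0.21, 0.26]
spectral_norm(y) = 0.30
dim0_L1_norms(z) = [4.12, 5.41]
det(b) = -11.84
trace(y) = -0.42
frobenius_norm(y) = 0.33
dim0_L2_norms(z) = [3.0, 3.9]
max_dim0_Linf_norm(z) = 3.24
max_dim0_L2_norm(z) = 3.9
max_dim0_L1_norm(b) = 5.62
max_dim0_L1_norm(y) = 0.36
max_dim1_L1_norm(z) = 4.78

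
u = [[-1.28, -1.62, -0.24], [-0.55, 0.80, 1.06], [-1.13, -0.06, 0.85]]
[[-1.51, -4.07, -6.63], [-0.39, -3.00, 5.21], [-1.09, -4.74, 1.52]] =u@[[0.08, 3.31, -0.30], [1.03, 0.07, 4.08], [-1.1, -1.17, 1.68]]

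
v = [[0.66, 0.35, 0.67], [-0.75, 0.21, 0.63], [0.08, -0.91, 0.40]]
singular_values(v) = [1.0, 1.0, 1.0]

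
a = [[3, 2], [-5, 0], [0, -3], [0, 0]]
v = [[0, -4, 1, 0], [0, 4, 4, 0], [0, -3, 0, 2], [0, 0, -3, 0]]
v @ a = [[20, -3], [-20, -12], [15, 0], [0, 9]]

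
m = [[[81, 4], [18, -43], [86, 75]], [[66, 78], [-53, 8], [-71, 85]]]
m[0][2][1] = 75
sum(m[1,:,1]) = 171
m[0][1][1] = -43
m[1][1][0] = -53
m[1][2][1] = 85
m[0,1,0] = 18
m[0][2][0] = 86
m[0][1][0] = 18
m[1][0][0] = 66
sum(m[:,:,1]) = 207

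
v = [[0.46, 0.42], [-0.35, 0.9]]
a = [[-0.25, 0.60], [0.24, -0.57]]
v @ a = [[-0.01, 0.04], [0.3, -0.72]]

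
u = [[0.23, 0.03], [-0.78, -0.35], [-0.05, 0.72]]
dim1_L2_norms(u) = [0.23, 0.85, 0.72]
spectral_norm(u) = 0.95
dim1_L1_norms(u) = [0.26, 1.13, 0.77]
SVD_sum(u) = [[0.14, 0.13], [-0.58, -0.56], [0.33, 0.32]] + [[0.09,  -0.10],[-0.2,  0.21],[-0.38,  0.40]]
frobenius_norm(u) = 1.14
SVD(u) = [[-0.2, -0.21],[0.85, 0.45],[-0.49, 0.87]] @ diag([0.9470733479888545, 0.6392590034791705]) @ [[-0.72, -0.69], [-0.69, 0.72]]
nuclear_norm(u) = 1.59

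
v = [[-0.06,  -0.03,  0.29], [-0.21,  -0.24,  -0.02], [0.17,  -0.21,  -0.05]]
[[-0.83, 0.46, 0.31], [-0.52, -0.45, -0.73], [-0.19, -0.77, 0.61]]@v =[[0.01, -0.15, -0.27], [0.00, 0.28, -0.11], [0.28, 0.06, -0.07]]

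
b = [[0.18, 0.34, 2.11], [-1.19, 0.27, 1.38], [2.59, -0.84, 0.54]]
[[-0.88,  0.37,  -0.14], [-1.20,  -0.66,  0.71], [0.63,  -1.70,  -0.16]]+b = [[-0.70,  0.71,  1.97], [-2.39,  -0.39,  2.09], [3.22,  -2.54,  0.38]]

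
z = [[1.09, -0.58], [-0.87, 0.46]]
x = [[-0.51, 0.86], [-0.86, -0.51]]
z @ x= [[-0.06, 1.23], [0.05, -0.98]]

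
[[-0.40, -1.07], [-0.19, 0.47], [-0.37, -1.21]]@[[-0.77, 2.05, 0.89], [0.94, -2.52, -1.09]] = [[-0.7, 1.88, 0.81], [0.59, -1.57, -0.68], [-0.85, 2.29, 0.99]]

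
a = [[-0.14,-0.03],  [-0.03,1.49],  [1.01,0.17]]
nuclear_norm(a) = 2.52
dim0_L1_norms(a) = [1.18, 1.69]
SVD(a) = [[0.03,0.13], [-0.98,0.19], [-0.18,-0.97]] @ diag([1.504649628434301, 1.0131779190510029]) @ [[-0.11,-0.99], [-0.99,0.11]]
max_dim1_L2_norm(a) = 1.49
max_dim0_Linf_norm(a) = 1.49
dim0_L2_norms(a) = [1.02, 1.5]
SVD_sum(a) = [[-0.00, -0.04], [0.16, 1.47], [0.03, 0.28]] + [[-0.14, 0.01], [-0.19, 0.02], [0.98, -0.11]]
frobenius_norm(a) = 1.81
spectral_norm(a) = 1.50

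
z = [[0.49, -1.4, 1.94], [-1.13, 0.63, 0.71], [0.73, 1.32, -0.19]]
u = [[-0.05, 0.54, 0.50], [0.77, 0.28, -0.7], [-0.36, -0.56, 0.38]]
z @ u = [[-1.80,-1.21,1.96], [0.29,-0.83,-0.74], [1.05,0.87,-0.63]]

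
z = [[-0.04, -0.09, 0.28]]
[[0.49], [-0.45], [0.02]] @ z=[[-0.02,  -0.04,  0.14], [0.02,  0.04,  -0.13], [-0.00,  -0.00,  0.01]]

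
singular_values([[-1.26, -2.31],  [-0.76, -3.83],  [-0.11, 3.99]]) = [6.06, 1.16]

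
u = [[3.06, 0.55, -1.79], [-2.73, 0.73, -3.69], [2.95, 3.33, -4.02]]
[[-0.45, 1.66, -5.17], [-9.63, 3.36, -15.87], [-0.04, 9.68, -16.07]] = u @ [[0.87,-0.11,0.62], [2.09,2.63,-0.97], [2.38,-0.31,3.65]]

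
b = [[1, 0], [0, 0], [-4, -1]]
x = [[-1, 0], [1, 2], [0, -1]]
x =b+[[-2, 0], [1, 2], [4, 0]]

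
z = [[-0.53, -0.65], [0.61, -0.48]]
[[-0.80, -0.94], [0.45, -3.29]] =z @ [[1.04, -2.59], [0.38, 3.56]]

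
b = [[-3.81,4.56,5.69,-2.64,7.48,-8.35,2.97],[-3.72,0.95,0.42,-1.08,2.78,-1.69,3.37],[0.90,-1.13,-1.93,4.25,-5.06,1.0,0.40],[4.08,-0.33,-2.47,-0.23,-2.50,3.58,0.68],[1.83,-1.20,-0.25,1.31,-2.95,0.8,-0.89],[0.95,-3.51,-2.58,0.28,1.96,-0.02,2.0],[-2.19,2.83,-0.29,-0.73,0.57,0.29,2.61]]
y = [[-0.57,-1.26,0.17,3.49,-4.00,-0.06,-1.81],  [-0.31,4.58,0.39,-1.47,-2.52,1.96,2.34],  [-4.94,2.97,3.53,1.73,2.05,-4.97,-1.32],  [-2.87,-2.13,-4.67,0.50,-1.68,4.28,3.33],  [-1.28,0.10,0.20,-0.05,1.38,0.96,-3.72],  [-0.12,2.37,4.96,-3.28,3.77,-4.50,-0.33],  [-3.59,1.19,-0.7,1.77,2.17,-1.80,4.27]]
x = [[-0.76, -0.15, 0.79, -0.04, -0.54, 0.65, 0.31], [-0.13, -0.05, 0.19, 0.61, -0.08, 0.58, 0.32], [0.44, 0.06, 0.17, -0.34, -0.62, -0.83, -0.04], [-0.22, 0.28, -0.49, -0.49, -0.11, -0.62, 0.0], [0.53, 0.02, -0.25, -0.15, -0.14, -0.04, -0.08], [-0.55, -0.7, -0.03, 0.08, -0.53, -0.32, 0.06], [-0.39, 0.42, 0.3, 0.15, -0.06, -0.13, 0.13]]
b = x @ y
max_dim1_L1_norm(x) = 3.24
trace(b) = -5.38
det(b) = -387.52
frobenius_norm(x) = 2.72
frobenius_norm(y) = 18.89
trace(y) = 9.19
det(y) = 14226.26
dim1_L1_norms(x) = [3.24, 1.96, 2.5, 2.21, 1.21, 2.27, 1.58]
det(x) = -0.03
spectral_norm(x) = 1.87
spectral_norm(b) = 17.64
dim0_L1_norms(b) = [17.48, 14.51, 13.63, 10.52, 23.3, 15.73, 12.92]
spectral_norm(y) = 13.26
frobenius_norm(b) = 20.13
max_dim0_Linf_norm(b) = 8.35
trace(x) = -1.46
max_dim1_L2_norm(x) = 1.43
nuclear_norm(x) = 6.00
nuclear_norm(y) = 41.27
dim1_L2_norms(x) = [1.43, 0.93, 1.19, 1.0, 0.63, 1.09, 0.69]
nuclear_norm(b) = 37.55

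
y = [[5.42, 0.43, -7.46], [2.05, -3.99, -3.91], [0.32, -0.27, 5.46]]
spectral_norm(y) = 11.23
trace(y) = 6.89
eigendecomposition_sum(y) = [[(-0.02-0j), (0.09-0j), (0.02-0j)], [0.91+0.00j, -4.10+0.00j, (-0.96+0j)], [0.03+0.00j, -0.12+0.00j, (-0.03+0j)]] + [[(2.72+0.8j), 0.17-0.41j, -3.74+14.79j], [(0.57+0.3j), (0.06-0.08j), -1.47+3.12j], [(0.15-0.5j), -0.08-0.03j, 2.74+0.69j]] + [[(2.72-0.8j), 0.17+0.41j, (-3.74-14.79j)], [(0.57-0.3j), (0.06+0.08j), -1.47-3.12j], [(0.15+0.5j), (-0.08+0.03j), 2.74-0.69j]]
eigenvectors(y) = [[-0.02+0.00j,(-0.96+0j),(-0.96-0j)],[1.00+0.00j,-0.21-0.04j,(-0.21+0.04j)],[(0.03+0j),0.00+0.18j,-0.18j]]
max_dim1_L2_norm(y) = 9.23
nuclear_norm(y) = 18.19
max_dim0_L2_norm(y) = 10.04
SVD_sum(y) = [[4.09, -1.01, -7.96], [2.19, -0.54, -4.27], [-2.11, 0.52, 4.11]] + [[-0.00, 1.35, -0.17], [0.0, -3.44, 0.44], [0.00, -0.95, 0.12]] + [[1.33, 0.09, 0.67], [-0.15, -0.01, -0.07], [2.43, 0.16, 1.23]]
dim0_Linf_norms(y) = [5.42, 3.99, 7.46]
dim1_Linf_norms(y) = [7.46, 3.99, 5.46]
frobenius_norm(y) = 12.27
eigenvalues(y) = [(-4.15+0j), (5.52+1.4j), (5.52-1.4j)]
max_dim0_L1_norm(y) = 16.83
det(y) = -134.55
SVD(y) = [[-0.80, 0.36, 0.48], [-0.43, -0.9, -0.05], [0.41, -0.25, 0.88]] @ diag([11.230092663364216, 3.8459011030248047, 3.115214836573195]) @ [[-0.45, 0.11, 0.88], [-0.0, 0.99, -0.13], [0.89, 0.06, 0.45]]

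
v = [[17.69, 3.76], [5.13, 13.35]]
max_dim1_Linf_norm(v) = 17.69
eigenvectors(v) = [[0.81, -0.47], [0.59, 0.88]]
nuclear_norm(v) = 31.07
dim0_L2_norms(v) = [18.42, 13.87]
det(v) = 216.87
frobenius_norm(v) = 23.06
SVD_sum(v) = [[14.72, 8.75], [9.65, 5.74]] + [[2.97, -4.99],[-4.52, 7.61]]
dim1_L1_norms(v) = [21.45, 18.48]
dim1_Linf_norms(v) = [17.69, 13.35]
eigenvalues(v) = [20.42, 10.62]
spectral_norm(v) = 20.48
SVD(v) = [[-0.84, -0.55], [-0.55, 0.84]] @ diag([20.481514690321816, 10.58870416954462]) @ [[-0.86,-0.51], [-0.51,0.86]]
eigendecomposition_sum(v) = [[14.73, 7.84],[10.69, 5.69]] + [[2.96, -4.08], [-5.56, 7.66]]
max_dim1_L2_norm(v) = 18.09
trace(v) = 31.04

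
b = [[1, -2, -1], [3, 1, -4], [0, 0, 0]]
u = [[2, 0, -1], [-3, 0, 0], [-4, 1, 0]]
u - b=[[1, 2, 0], [-6, -1, 4], [-4, 1, 0]]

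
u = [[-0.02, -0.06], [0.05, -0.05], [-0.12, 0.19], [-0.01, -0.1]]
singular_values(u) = [0.25, 0.08]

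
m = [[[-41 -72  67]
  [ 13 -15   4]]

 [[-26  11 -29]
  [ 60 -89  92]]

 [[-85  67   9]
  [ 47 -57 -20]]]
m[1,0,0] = -26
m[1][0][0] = -26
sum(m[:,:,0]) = -32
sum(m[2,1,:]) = -30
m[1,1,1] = -89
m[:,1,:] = [[13, -15, 4], [60, -89, 92], [47, -57, -20]]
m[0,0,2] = 67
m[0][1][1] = -15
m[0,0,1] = -72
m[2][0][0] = -85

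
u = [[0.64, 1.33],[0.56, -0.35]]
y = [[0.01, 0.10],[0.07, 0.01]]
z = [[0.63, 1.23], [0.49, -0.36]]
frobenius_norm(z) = 1.51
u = z + y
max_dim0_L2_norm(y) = 0.1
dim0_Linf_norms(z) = [0.63, 1.23]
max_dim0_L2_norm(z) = 1.28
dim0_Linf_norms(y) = [0.07, 0.1]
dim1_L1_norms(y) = [0.11, 0.08]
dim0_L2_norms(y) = [0.07, 0.1]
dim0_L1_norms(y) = [0.08, 0.11]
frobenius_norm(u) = 1.62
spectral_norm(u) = 1.48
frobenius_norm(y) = 0.12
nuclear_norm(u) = 2.13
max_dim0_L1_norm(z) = 1.59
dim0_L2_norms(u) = [0.85, 1.38]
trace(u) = 0.29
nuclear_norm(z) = 1.98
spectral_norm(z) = 1.39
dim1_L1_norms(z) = [1.86, 0.85]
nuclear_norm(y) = 0.17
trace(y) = 0.02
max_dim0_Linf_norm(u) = 1.33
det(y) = -0.01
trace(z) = 0.27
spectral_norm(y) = 0.10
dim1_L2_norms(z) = [1.38, 0.61]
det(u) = -0.97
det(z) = -0.83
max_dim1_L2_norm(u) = 1.48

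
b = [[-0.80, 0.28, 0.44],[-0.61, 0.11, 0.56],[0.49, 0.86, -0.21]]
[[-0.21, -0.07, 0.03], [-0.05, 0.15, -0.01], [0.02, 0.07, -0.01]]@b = [[0.23,  -0.04,  -0.14],[-0.06,  -0.01,  0.06],[-0.06,  0.0,  0.05]]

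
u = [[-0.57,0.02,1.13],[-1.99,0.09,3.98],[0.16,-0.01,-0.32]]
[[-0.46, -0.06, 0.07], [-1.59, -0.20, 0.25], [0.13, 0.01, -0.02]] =u @ [[0.62, -0.03, -0.09], [-0.03, 0.61, -0.08], [-0.09, -0.08, 0.02]]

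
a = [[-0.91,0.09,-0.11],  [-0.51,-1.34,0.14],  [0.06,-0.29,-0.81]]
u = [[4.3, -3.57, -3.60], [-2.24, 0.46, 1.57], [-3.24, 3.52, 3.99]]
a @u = [[-3.76, 2.9, 2.98], [0.36, 1.70, 0.29], [3.53, -3.2, -3.90]]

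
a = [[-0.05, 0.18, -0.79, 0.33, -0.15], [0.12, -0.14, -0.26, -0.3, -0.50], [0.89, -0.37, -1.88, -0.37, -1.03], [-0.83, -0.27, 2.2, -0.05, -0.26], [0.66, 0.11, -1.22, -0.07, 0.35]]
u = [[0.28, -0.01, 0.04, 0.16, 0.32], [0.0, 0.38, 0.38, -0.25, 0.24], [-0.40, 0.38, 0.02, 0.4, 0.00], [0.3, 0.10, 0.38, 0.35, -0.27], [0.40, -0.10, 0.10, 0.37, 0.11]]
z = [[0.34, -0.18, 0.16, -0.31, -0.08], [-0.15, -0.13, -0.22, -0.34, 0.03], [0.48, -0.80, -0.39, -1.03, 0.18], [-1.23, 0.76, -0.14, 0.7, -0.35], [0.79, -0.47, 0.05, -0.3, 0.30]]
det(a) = 0.00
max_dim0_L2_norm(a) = 3.25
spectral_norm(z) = 2.35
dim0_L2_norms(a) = [1.39, 0.52, 3.25, 0.59, 1.23]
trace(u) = 1.14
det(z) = -0.00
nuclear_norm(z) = 3.56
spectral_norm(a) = 3.54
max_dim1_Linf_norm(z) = 1.23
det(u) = -0.00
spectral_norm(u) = 0.84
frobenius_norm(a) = 3.82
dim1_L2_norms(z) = [0.53, 0.45, 1.45, 1.65, 1.01]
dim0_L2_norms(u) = [0.7, 0.56, 0.55, 0.71, 0.49]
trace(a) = -1.77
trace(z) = 0.82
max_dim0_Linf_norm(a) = 2.2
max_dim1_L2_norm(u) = 0.68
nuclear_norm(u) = 2.67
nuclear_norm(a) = 5.59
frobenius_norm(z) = 2.52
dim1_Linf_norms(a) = [0.79, 0.5, 1.88, 2.2, 1.22]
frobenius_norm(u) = 1.36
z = a @ u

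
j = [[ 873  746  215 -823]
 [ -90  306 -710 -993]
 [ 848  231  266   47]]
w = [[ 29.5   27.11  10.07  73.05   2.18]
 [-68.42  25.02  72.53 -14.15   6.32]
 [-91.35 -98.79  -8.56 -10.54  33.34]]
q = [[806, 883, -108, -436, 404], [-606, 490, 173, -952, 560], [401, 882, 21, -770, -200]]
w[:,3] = [73.05, -14.15, -10.54]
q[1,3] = -952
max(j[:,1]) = 746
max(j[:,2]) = 266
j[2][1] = 231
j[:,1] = [746, 306, 231]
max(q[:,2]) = 173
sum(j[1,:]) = -1487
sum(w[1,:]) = 21.299999999999997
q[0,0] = 806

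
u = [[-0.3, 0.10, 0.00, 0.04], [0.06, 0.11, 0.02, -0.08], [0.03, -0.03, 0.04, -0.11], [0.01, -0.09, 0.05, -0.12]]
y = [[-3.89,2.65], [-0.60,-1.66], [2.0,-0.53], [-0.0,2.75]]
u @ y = [[1.11, -0.85], [-0.26, -0.25], [-0.02, -0.19], [0.12, -0.18]]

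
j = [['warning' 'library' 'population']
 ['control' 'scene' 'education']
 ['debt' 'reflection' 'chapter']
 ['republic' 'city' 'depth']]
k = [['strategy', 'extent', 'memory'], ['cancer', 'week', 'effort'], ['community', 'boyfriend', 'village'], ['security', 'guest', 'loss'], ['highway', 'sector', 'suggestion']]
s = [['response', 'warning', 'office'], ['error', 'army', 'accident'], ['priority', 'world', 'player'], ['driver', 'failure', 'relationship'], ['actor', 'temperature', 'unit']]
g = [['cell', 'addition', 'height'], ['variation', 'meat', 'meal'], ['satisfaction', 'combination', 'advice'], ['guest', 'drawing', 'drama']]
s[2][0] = 'priority'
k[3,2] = 'loss'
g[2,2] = 'advice'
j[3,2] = 'depth'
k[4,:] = ['highway', 'sector', 'suggestion']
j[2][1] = 'reflection'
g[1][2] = 'meal'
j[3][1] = 'city'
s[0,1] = 'warning'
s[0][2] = 'office'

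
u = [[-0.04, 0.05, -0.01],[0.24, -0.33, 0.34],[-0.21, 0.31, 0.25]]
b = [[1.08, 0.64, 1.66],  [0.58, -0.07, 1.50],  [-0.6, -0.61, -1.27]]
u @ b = [[-0.01, -0.02, 0.02],  [-0.14, -0.03, -0.53],  [-0.20, -0.31, -0.20]]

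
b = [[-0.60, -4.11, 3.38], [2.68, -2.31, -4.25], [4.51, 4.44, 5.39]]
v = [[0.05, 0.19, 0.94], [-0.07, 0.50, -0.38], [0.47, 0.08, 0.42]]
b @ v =[[1.85, -1.90, 2.42], [-1.70, -0.99, 1.61], [2.45, 3.51, 4.82]]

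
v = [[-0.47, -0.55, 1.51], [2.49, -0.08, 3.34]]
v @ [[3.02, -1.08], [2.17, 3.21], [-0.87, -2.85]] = [[-3.93,-5.56], [4.44,-12.46]]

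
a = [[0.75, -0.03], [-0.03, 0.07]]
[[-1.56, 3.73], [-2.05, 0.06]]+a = [[-0.81,3.70],[-2.08,0.13]]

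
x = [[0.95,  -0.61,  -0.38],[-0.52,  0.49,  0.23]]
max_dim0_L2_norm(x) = 1.08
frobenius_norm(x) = 1.41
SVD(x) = [[-0.85,0.53], [0.53,0.85]] @ diag([1.4035471379016364, 0.11160390534441092]) @ [[-0.77, 0.55, 0.32], [0.57, 0.82, -0.06]]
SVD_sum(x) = [[0.92, -0.66, -0.38], [-0.57, 0.41, 0.24]] + [[0.03, 0.05, -0.00], [0.05, 0.08, -0.01]]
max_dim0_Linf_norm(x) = 0.95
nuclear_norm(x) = 1.52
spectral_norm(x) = 1.40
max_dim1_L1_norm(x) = 1.94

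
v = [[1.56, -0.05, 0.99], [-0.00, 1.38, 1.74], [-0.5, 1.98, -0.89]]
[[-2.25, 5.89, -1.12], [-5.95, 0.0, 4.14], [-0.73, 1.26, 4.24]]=v @ [[-0.03, 4.47, -1.07], [-1.41, 1.3, 2.17], [-2.3, -1.03, 0.66]]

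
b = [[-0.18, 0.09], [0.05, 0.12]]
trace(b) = -0.06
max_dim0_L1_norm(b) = 0.23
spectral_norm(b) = 0.20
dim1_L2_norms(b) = [0.2, 0.13]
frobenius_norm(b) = 0.24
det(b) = -0.03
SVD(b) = [[-1.00, -0.08], [-0.08, 1.00]] @ diag([0.20158496632710837, 0.1294739408178286]) @ [[0.87, -0.49], [0.49, 0.87]]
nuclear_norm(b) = 0.33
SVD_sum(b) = [[-0.18, 0.1],[-0.01, 0.01]] + [[-0.0, -0.01], [0.06, 0.11]]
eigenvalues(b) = [-0.19, 0.13]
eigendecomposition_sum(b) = [[-0.19,0.05],[0.03,-0.01]] + [[0.01,0.04], [0.02,0.13]]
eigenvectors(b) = [[-0.99, -0.28], [0.16, -0.96]]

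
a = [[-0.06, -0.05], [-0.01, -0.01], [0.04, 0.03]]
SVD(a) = [[-0.83, -0.37],  [-0.15, -0.56],  [0.53, -0.74]] @ diag([0.0937719389119035, 0.002612177770030349]) @ [[0.78, 0.63], [-0.63, 0.78]]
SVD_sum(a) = [[-0.06, -0.05],  [-0.01, -0.01],  [0.04, 0.03]] + [[0.00, -0.00], [0.00, -0.0], [0.0, -0.0]]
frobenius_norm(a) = 0.09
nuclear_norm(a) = 0.10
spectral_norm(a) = 0.09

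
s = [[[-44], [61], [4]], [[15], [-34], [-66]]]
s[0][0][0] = -44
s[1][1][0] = -34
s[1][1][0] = -34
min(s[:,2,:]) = -66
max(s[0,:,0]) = 61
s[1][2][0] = -66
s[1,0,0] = 15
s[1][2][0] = -66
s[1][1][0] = -34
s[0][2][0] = 4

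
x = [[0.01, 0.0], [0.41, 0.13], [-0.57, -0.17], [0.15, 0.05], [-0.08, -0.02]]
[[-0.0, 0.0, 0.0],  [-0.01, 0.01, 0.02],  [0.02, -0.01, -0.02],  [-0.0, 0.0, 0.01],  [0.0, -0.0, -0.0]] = x @ [[-0.04, 0.03, 0.05], [0.02, -0.02, -0.03]]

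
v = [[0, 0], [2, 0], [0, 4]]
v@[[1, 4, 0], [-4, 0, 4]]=[[0, 0, 0], [2, 8, 0], [-16, 0, 16]]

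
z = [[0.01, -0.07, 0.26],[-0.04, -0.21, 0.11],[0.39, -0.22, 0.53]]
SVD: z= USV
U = [[-0.32, -0.35, -0.88],  [-0.19, -0.89, 0.42],  [-0.93, 0.31, 0.22]]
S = [0.74, 0.21, 0.12]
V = [[-0.48, 0.36, -0.8], [0.72, 0.68, -0.13], [0.50, -0.64, -0.59]]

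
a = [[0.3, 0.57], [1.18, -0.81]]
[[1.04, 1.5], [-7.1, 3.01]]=a @ [[-3.50,3.20],[3.67,0.95]]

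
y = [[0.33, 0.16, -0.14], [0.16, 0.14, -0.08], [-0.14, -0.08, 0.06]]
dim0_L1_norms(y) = [0.63, 0.38, 0.28]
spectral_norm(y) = 0.48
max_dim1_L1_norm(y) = 0.63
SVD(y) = [[-0.81, 0.50, 0.31], [-0.46, -0.87, 0.18], [0.36, 0.0, 0.93]] @ diag([0.4826014804411195, 0.04892326865841254, 0.0015247490995320614]) @ [[-0.81, -0.46, 0.36],[0.5, -0.87, 0.0],[-0.31, -0.18, -0.93]]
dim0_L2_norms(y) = [0.39, 0.23, 0.17]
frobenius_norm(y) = 0.49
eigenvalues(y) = [0.48, 0.05, -0.0]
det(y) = -0.00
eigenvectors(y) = [[-0.81, -0.50, 0.31], [-0.46, 0.87, 0.18], [0.36, -0.00, 0.93]]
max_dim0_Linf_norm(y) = 0.33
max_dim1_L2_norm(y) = 0.39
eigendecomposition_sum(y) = [[0.32, 0.18, -0.14],  [0.18, 0.10, -0.08],  [-0.14, -0.08, 0.06]] + [[0.01,-0.02,0.00],[-0.02,0.04,-0.0],[0.00,-0.00,0.0]] + [[-0.00, -0.0, -0.0], [-0.00, -0.00, -0.0], [-0.0, -0.00, -0.0]]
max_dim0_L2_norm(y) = 0.39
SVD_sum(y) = [[0.32, 0.18, -0.14], [0.18, 0.1, -0.08], [-0.14, -0.08, 0.06]] + [[0.01, -0.02, 0.00], [-0.02, 0.04, -0.0], [0.0, -0.0, 0.0]] + [[-0.00, -0.0, -0.0], [-0.0, -0.00, -0.0], [-0.00, -0.0, -0.00]]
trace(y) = 0.53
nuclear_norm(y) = 0.53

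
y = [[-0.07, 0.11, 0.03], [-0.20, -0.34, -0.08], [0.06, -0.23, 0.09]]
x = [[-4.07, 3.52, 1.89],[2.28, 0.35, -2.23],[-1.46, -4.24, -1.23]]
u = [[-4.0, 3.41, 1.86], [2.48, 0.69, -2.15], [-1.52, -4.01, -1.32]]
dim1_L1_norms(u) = [9.27, 5.32, 6.85]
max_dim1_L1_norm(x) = 9.48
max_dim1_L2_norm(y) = 0.4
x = u + y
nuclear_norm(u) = 12.36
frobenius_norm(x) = 8.03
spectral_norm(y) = 0.44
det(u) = 43.89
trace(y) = -0.32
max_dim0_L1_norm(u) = 8.11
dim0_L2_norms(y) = [0.22, 0.42, 0.12]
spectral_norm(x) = 6.52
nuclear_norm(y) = 0.72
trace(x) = -4.95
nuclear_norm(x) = 12.48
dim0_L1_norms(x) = [7.81, 8.11, 5.35]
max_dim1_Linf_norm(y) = 0.34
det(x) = 44.26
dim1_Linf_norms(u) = [4.0, 2.48, 4.01]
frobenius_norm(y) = 0.49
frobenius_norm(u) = 7.90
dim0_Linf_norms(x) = [4.07, 4.24, 2.23]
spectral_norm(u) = 6.30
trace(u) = -4.63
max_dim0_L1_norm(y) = 0.68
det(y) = 0.01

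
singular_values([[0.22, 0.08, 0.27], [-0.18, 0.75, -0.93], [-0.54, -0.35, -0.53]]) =[1.28, 0.8, 0.0]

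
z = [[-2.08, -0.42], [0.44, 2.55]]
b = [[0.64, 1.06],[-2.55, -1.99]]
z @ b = [[-0.26, -1.37], [-6.22, -4.61]]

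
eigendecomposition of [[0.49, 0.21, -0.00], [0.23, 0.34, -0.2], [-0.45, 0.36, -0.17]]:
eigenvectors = [[(-0.76+0j), (-0.06-0.17j), -0.06+0.17j],[(-0.63+0j), (0.33+0.33j), (0.33-0.33j)],[0.14+0.00j, 0.87+0.00j, (0.87-0j)]]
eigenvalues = [(0.66+0j), (-0+0.23j), (-0-0.23j)]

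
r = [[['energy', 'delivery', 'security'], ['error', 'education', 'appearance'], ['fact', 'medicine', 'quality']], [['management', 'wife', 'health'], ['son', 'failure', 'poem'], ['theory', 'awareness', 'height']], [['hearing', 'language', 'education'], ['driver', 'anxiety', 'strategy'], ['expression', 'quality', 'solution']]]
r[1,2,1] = 'awareness'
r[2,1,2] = 'strategy'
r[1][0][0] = 'management'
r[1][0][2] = 'health'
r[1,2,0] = 'theory'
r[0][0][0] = 'energy'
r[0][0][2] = 'security'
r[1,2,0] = 'theory'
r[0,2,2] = 'quality'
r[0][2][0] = 'fact'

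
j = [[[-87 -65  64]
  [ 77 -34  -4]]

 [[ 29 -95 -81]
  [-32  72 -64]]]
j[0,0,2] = 64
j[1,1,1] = 72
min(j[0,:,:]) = -87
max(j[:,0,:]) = 64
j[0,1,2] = -4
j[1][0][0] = 29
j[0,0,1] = -65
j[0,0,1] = -65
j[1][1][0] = -32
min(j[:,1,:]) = -64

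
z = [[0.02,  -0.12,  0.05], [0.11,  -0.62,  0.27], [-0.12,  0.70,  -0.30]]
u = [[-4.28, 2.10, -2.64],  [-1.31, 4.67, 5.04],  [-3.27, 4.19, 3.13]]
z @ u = [[-0.09, -0.31, -0.5],[-0.54, -1.53, -2.57],[0.58, 1.76, 2.91]]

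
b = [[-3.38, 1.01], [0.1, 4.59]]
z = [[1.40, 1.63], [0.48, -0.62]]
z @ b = [[-4.57, 8.90],[-1.68, -2.36]]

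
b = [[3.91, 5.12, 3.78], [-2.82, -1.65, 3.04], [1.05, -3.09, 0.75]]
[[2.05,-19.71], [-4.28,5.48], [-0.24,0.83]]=b @ [[0.79,-2.31], [0.21,-1.31], [-0.56,-1.05]]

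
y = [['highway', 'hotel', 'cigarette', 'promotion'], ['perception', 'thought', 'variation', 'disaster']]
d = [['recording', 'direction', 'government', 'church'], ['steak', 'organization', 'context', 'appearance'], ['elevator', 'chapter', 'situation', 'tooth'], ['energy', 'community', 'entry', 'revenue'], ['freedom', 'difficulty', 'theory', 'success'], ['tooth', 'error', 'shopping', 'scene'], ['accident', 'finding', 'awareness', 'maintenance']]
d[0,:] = ['recording', 'direction', 'government', 'church']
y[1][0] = 'perception'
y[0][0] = 'highway'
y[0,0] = 'highway'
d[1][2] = 'context'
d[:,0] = ['recording', 'steak', 'elevator', 'energy', 'freedom', 'tooth', 'accident']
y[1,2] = 'variation'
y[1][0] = 'perception'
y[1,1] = 'thought'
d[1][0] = 'steak'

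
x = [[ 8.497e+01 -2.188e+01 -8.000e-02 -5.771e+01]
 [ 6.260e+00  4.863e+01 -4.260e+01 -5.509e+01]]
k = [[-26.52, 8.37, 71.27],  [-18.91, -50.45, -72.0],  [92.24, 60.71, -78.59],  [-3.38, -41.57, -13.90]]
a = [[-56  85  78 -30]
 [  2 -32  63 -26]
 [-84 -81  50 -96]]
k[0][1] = 8.37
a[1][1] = -32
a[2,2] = 50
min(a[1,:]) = -32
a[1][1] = -32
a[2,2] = 50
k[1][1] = -50.45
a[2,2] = 50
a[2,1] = -81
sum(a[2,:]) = -211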